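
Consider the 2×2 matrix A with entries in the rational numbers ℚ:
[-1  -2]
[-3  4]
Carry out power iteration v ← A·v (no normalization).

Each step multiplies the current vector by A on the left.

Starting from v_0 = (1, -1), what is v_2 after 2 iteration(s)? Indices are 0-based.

v_2 = (13, -31)

v_0 = (1, -1).
v_1 = A·v_0 = (1, -7).
v_2 = A·v_1 = (13, -31).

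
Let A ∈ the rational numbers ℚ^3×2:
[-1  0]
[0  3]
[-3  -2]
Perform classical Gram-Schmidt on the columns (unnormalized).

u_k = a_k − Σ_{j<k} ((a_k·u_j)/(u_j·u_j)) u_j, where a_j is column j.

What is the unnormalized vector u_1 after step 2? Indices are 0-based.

u_1 = (3/5, 3, -1/5)

Step 1: u_0 = a_0 = (-1, 0, -3).
Step 2: u_1 = a_1 − (3/5)·u_0 = (3/5, 3, -1/5).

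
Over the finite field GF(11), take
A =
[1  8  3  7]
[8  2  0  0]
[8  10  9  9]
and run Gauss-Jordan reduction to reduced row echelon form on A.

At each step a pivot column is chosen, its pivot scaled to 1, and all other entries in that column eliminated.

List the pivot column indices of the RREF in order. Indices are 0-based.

pivot columns: 0, 1, 2

[1] R0 /= 1  ⇒  (1, 8, 3, 7)
     R1 -= 8·R0  ⇒  (0, 4, 9, 10)
     R2 -= 8·R0  ⇒  (0, 1, 7, 8)
[2] R1 /= 4  ⇒  (0, 1, 5, 8)
     R0 -= 8·R1  ⇒  (1, 0, 7, 9)
     R2 -= 1·R1  ⇒  (0, 0, 2, 0)
[3] R2 /= 2  ⇒  (0, 0, 1, 0)
     R0 -= 7·R2  ⇒  (1, 0, 0, 9)
     R1 -= 5·R2  ⇒  (0, 1, 0, 8)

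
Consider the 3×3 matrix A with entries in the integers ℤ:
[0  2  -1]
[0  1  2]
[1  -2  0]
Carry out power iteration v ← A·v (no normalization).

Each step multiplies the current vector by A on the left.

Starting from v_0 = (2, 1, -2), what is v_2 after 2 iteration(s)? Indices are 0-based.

v_2 = (-6, -3, 10)

v_0 = (2, 1, -2).
v_1 = A·v_0 = (4, -3, 0).
v_2 = A·v_1 = (-6, -3, 10).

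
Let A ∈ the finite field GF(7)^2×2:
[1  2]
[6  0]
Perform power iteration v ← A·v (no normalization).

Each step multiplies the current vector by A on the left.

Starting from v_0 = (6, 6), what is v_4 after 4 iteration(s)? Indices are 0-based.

v_4 = (0, 2)

v_0 = (6, 6).
v_1 = A·v_0 = (4, 1).
v_2 = A·v_1 = (6, 3).
v_3 = A·v_2 = (5, 1).
v_4 = A·v_3 = (0, 2).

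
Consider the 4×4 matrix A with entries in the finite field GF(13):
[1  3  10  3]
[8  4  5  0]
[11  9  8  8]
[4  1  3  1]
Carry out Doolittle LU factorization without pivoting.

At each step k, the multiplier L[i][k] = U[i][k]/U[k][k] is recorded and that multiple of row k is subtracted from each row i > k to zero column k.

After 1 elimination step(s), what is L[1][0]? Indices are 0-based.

L[1][0] = 8

Step 1: pivot at (0,0) is 1.
  row1 ← row1 − (8)·row0  ⇒  L[1][0]=8, U row1=(0, 6, 3, 2)
  row2 ← row2 − (11)·row0  ⇒  L[2][0]=11, U row2=(0, 2, 2, 1)
  row3 ← row3 − (4)·row0  ⇒  L[3][0]=4, U row3=(0, 2, 2, 2)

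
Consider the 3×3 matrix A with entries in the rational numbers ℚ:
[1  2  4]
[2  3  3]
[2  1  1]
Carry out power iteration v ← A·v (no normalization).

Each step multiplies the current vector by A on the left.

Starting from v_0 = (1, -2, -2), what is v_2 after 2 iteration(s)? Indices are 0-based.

v_2 = (-39, -58, -34)

v_0 = (1, -2, -2).
v_1 = A·v_0 = (-11, -10, -2).
v_2 = A·v_1 = (-39, -58, -34).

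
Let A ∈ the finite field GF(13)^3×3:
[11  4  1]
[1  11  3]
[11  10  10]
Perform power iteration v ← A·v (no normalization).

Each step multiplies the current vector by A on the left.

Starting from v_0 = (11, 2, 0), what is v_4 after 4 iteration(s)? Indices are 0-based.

v_0 = (11, 2, 0).
v_1 = A·v_0 = (12, 7, 11).
v_2 = A·v_1 = (2, 5, 0).
v_3 = A·v_2 = (3, 5, 7).
v_4 = A·v_3 = (8, 1, 10).

v_4 = (8, 1, 10)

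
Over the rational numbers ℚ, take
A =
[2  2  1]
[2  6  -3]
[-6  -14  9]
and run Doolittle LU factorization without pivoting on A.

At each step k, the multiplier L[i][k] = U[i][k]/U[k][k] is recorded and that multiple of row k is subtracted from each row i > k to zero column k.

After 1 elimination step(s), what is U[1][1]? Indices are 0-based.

[col 0] pivot 2
  R1 -= 1*R0 → (0, 4, -4)  (L[1][0] := 1)
  R2 -= -3*R0 → (0, -8, 12)  (L[2][0] := -3)

U[1][1] = 4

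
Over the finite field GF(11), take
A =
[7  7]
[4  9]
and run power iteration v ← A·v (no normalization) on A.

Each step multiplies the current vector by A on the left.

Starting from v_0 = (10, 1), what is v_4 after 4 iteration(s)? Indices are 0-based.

v_0 = (10, 1).
v_1 = A·v_0 = (0, 5).
v_2 = A·v_1 = (2, 1).
v_3 = A·v_2 = (10, 6).
v_4 = A·v_3 = (2, 6).

v_4 = (2, 6)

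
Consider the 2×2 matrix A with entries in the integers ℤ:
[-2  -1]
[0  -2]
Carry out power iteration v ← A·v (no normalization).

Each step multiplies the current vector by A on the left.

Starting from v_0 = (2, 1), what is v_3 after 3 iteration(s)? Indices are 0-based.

v_3 = (-28, -8)

v_0 = (2, 1).
v_1 = A·v_0 = (-5, -2).
v_2 = A·v_1 = (12, 4).
v_3 = A·v_2 = (-28, -8).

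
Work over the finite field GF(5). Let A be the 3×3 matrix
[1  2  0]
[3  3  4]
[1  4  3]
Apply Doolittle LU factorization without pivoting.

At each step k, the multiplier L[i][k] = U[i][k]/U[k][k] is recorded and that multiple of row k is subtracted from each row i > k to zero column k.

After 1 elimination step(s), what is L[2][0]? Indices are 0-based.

[col 0] pivot 1
  R1 -= 3*R0 → (0, 2, 4)  (L[1][0] := 3)
  R2 -= 1*R0 → (0, 2, 3)  (L[2][0] := 1)

L[2][0] = 1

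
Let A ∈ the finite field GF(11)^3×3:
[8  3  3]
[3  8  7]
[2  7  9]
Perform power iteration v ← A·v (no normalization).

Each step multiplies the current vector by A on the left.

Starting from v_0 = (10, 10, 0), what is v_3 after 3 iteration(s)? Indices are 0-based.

v_0 = (10, 10, 0).
v_1 = A·v_0 = (0, 0, 2).
v_2 = A·v_1 = (6, 3, 7).
v_3 = A·v_2 = (1, 3, 8).

v_3 = (1, 3, 8)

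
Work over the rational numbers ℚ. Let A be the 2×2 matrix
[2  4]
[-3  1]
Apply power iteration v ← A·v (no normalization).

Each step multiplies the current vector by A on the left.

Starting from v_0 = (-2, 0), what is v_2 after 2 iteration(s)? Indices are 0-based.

v_2 = (16, 18)

v_0 = (-2, 0).
v_1 = A·v_0 = (-4, 6).
v_2 = A·v_1 = (16, 18).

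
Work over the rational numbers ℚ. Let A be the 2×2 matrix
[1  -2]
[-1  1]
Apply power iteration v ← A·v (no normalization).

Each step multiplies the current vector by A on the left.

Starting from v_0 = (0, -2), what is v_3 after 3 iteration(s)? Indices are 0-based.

v_0 = (0, -2).
v_1 = A·v_0 = (4, -2).
v_2 = A·v_1 = (8, -6).
v_3 = A·v_2 = (20, -14).

v_3 = (20, -14)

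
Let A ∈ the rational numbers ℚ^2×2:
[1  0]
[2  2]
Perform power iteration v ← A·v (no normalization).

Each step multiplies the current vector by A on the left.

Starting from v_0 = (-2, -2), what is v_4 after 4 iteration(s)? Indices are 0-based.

v_0 = (-2, -2).
v_1 = A·v_0 = (-2, -8).
v_2 = A·v_1 = (-2, -20).
v_3 = A·v_2 = (-2, -44).
v_4 = A·v_3 = (-2, -92).

v_4 = (-2, -92)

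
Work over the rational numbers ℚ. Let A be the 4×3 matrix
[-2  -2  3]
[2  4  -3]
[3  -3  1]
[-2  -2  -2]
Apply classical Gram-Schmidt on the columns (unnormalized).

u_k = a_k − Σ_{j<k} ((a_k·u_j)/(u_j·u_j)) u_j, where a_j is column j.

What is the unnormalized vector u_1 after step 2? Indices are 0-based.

u_1 = (-4/3, 10/3, -4, -4/3)

Step 1: u_0 = a_0 = (-2, 2, 3, -2).
Step 2: u_1 = a_1 − (1/3)·u_0 = (-4/3, 10/3, -4, -4/3).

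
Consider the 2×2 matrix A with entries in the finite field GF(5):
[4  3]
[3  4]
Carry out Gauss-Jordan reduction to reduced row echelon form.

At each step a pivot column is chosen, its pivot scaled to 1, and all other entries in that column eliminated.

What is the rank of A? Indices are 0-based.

rank = 2

step 1: normalize row 0 (÷4) = (1, 2)
  row 1: subtract 3×row0 = (0, 3)
step 2: normalize row 1 (÷3) = (0, 1)
  row 0: subtract 2×row1 = (1, 0)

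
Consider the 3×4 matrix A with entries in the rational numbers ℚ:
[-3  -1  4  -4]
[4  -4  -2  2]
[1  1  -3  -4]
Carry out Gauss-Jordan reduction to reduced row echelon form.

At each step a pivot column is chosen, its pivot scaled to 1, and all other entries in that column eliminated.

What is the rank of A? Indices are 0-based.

step 1: normalize row 0 (÷-3) = (1, 1/3, -4/3, 4/3)
  row 1: subtract 4×row0 = (0, -16/3, 10/3, -10/3)
  row 2: subtract 1×row0 = (0, 2/3, -5/3, -16/3)
step 2: normalize row 1 (÷-16/3) = (0, 1, -5/8, 5/8)
  row 0: subtract 1/3×row1 = (1, 0, -9/8, 9/8)
  row 2: subtract 2/3×row1 = (0, 0, -5/4, -23/4)
step 3: normalize row 2 (÷-5/4) = (0, 0, 1, 23/5)
  row 0: subtract -9/8×row2 = (1, 0, 0, 63/10)
  row 1: subtract -5/8×row2 = (0, 1, 0, 7/2)

rank = 3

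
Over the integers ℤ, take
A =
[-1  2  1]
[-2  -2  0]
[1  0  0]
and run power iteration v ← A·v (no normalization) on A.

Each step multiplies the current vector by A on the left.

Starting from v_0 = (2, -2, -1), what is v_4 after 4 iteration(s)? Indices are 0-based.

v_4 = (-95, 68, 12)

v_0 = (2, -2, -1).
v_1 = A·v_0 = (-7, 0, 2).
v_2 = A·v_1 = (9, 14, -7).
v_3 = A·v_2 = (12, -46, 9).
v_4 = A·v_3 = (-95, 68, 12).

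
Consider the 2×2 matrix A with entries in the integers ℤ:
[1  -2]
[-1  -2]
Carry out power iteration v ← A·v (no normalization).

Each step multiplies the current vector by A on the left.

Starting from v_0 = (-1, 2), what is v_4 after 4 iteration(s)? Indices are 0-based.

v_4 = (25, 67)

v_0 = (-1, 2).
v_1 = A·v_0 = (-5, -3).
v_2 = A·v_1 = (1, 11).
v_3 = A·v_2 = (-21, -23).
v_4 = A·v_3 = (25, 67).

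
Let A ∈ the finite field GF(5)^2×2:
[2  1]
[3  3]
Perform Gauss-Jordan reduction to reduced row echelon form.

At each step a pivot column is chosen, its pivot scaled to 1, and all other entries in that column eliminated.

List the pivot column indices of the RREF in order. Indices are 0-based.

pivot(0,0)=2: scale R0 → (1, 3)
  clear (1,0): R1 −= (3)R0 → (0, 4)
pivot(1,1)=4: scale R1 → (0, 1)
  clear (0,1): R0 −= (3)R1 → (1, 0)

pivot columns: 0, 1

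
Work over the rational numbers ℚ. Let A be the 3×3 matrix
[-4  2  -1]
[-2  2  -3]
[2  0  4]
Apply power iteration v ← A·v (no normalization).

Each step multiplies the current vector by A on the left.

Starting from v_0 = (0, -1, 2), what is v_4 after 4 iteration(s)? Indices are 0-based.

v_0 = (0, -1, 2).
v_1 = A·v_0 = (-4, -8, 8).
v_2 = A·v_1 = (-8, -32, 24).
v_3 = A·v_2 = (-56, -120, 80).
v_4 = A·v_3 = (-96, -368, 208).

v_4 = (-96, -368, 208)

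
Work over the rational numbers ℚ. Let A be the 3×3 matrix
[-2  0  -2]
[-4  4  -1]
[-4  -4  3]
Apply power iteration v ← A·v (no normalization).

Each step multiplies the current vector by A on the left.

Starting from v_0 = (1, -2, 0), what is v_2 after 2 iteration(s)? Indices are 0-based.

v_2 = (-4, -44, 68)

v_0 = (1, -2, 0).
v_1 = A·v_0 = (-2, -12, 4).
v_2 = A·v_1 = (-4, -44, 68).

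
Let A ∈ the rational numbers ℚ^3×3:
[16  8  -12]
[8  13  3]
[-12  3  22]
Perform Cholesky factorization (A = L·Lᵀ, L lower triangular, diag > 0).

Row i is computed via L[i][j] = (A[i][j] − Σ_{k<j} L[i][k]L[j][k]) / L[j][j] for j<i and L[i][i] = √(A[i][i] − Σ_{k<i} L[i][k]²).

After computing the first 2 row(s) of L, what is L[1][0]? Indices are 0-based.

Step 1: L[0][0] = √(16) = 4.
  L[1][0] = (8) / L[0][0] = 2.
Step 2: L[1][1] = √(9) = 3.

L[1][0] = 2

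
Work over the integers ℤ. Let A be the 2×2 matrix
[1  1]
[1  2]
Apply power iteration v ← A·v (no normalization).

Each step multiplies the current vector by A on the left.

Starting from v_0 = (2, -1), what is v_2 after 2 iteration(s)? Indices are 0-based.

v_0 = (2, -1).
v_1 = A·v_0 = (1, 0).
v_2 = A·v_1 = (1, 1).

v_2 = (1, 1)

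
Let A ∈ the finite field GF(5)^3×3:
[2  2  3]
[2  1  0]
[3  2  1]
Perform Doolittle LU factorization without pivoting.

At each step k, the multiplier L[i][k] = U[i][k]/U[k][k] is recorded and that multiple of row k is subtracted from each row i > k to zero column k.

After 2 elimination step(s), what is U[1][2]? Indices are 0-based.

U[1][2] = 2

Step 1: pivot at (0,0) is 2.
  row1 ← row1 − (1)·row0  ⇒  L[1][0]=1, U row1=(0, 4, 2)
  row2 ← row2 − (4)·row0  ⇒  L[2][0]=4, U row2=(0, 4, 4)
Step 2: pivot at (1,1) is 4.
  row2 ← row2 − (1)·row1  ⇒  L[2][1]=1, U row2=(0, 0, 2)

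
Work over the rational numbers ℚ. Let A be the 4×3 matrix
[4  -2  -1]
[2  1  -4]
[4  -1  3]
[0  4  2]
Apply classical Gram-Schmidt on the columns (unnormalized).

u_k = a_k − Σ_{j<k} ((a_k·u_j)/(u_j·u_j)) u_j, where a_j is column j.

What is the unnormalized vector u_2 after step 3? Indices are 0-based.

Step 1: u_0 = a_0 = (4, 2, 4, 0).
Step 2: u_1 = a_1 − (-5/18)·u_0 = (-8/9, 14/9, 1/9, 4).
Step 3: u_2 = a_2 − (0)·u_0 − (27/173)·u_1 = (-149/173, -734/173, 516/173, 238/173).

u_2 = (-149/173, -734/173, 516/173, 238/173)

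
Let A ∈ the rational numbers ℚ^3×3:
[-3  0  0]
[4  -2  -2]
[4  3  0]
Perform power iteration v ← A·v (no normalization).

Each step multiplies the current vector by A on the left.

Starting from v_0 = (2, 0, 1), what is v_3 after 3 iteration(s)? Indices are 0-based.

v_0 = (2, 0, 1).
v_1 = A·v_0 = (-6, 6, 8).
v_2 = A·v_1 = (18, -52, -6).
v_3 = A·v_2 = (-54, 188, -84).

v_3 = (-54, 188, -84)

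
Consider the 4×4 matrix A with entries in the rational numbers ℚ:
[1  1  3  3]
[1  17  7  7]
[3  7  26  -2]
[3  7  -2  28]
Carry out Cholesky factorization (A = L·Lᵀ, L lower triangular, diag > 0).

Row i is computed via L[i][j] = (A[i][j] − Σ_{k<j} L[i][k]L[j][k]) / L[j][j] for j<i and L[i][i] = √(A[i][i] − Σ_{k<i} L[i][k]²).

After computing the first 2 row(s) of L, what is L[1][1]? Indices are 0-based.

Step 1: L[0][0] = √(1) = 1.
  L[1][0] = (1) / L[0][0] = 1.
Step 2: L[1][1] = √(16) = 4.

L[1][1] = 4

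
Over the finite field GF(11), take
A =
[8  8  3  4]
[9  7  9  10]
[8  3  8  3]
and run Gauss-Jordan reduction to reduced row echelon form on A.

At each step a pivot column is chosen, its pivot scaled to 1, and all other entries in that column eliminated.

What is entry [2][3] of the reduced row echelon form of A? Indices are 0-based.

M[2][3] = 8

[1] R0 /= 8  ⇒  (1, 1, 10, 6)
     R1 -= 9·R0  ⇒  (0, 9, 7, 0)
     R2 -= 8·R0  ⇒  (0, 6, 5, 10)
[2] R1 /= 9  ⇒  (0, 1, 2, 0)
     R0 -= 1·R1  ⇒  (1, 0, 8, 6)
     R2 -= 6·R1  ⇒  (0, 0, 4, 10)
[3] R2 /= 4  ⇒  (0, 0, 1, 8)
     R0 -= 8·R2  ⇒  (1, 0, 0, 8)
     R1 -= 2·R2  ⇒  (0, 1, 0, 6)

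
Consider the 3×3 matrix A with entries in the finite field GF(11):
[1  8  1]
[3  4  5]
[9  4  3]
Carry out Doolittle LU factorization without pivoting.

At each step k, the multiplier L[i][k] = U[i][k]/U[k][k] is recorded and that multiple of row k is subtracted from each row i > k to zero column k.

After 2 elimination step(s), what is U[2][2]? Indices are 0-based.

k=0: U[0][0]=1
  eliminate (1,0): mult=3, new row 1: (0, 2, 2); set L[1][0]=3
  eliminate (2,0): mult=9, new row 2: (0, 9, 5); set L[2][0]=9
k=1: U[1][1]=2
  eliminate (2,1): mult=10, new row 2: (0, 0, 7); set L[2][1]=10

U[2][2] = 7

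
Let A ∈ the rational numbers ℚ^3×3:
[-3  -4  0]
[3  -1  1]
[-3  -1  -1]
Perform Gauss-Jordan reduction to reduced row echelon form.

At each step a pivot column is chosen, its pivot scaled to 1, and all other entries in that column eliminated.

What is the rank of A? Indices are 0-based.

rank = 3

[1] R0 /= -3  ⇒  (1, 4/3, 0)
     R1 -= 3·R0  ⇒  (0, -5, 1)
     R2 -= -3·R0  ⇒  (0, 3, -1)
[2] R1 /= -5  ⇒  (0, 1, -1/5)
     R0 -= 4/3·R1  ⇒  (1, 0, 4/15)
     R2 -= 3·R1  ⇒  (0, 0, -2/5)
[3] R2 /= -2/5  ⇒  (0, 0, 1)
     R0 -= 4/15·R2  ⇒  (1, 0, 0)
     R1 -= -1/5·R2  ⇒  (0, 1, 0)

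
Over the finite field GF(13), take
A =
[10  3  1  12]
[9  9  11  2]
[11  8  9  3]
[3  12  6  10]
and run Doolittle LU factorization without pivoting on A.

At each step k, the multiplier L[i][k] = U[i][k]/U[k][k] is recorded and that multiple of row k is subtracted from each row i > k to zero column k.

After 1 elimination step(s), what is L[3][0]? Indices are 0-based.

k=0: U[0][0]=10
  eliminate (1,0): mult=10, new row 1: (0, 5, 1, 12); set L[1][0]=10
  eliminate (2,0): mult=5, new row 2: (0, 6, 4, 8); set L[2][0]=5
  eliminate (3,0): mult=12, new row 3: (0, 2, 7, 9); set L[3][0]=12

L[3][0] = 12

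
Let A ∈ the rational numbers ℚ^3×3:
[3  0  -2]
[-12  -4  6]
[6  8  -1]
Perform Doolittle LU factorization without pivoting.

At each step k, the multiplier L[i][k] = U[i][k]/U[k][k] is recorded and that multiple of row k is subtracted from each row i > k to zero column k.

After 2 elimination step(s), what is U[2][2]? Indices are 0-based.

[col 0] pivot 3
  R1 -= -4*R0 → (0, -4, -2)  (L[1][0] := -4)
  R2 -= 2*R0 → (0, 8, 3)  (L[2][0] := 2)
[col 1] pivot -4
  R2 -= -2*R1 → (0, 0, -1)  (L[2][1] := -2)

U[2][2] = -1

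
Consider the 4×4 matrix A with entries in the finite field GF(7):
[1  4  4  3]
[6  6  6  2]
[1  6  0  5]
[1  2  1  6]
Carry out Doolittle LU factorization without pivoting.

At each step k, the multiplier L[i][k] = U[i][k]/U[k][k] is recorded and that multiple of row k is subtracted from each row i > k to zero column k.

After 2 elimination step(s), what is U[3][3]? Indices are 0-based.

U[3][3] = 4

Step 1: pivot at (0,0) is 1.
  row1 ← row1 − (6)·row0  ⇒  L[1][0]=6, U row1=(0, 3, 3, 5)
  row2 ← row2 − (1)·row0  ⇒  L[2][0]=1, U row2=(0, 2, 3, 2)
  row3 ← row3 − (1)·row0  ⇒  L[3][0]=1, U row3=(0, 5, 4, 3)
Step 2: pivot at (1,1) is 3.
  row2 ← row2 − (3)·row1  ⇒  L[2][1]=3, U row2=(0, 0, 1, 1)
  row3 ← row3 − (4)·row1  ⇒  L[3][1]=4, U row3=(0, 0, 6, 4)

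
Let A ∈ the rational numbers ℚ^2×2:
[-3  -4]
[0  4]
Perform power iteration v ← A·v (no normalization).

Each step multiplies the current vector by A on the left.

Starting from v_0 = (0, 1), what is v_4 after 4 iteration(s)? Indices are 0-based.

v_4 = (-100, 256)

v_0 = (0, 1).
v_1 = A·v_0 = (-4, 4).
v_2 = A·v_1 = (-4, 16).
v_3 = A·v_2 = (-52, 64).
v_4 = A·v_3 = (-100, 256).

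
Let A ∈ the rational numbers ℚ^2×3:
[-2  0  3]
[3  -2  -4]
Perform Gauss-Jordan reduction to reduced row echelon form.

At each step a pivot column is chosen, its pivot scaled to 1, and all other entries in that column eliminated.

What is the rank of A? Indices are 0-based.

rank = 2

[1] R0 /= -2  ⇒  (1, 0, -3/2)
     R1 -= 3·R0  ⇒  (0, -2, 1/2)
[2] R1 /= -2  ⇒  (0, 1, -1/4)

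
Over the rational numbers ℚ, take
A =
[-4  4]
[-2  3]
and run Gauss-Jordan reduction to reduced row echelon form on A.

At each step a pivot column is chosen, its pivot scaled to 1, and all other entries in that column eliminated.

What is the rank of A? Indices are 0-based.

[1] R0 /= -4  ⇒  (1, -1)
     R1 -= -2·R0  ⇒  (0, 1)
[2] R1 /= 1  ⇒  (0, 1)
     R0 -= -1·R1  ⇒  (1, 0)

rank = 2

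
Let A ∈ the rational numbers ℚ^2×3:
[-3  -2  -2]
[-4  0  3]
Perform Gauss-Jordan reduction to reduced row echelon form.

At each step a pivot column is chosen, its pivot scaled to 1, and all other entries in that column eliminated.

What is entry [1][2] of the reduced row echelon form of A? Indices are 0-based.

pivot(0,0)=-3: scale R0 → (1, 2/3, 2/3)
  clear (1,0): R1 −= (-4)R0 → (0, 8/3, 17/3)
pivot(1,1)=8/3: scale R1 → (0, 1, 17/8)
  clear (0,1): R0 −= (2/3)R1 → (1, 0, -3/4)

M[1][2] = 17/8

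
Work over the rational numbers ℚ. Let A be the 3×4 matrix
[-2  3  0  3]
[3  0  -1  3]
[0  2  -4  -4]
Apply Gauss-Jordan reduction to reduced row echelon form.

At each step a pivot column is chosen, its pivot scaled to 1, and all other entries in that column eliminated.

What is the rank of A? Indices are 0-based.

[1] R0 /= -2  ⇒  (1, -3/2, 0, -3/2)
     R1 -= 3·R0  ⇒  (0, 9/2, -1, 15/2)
[2] R1 /= 9/2  ⇒  (0, 1, -2/9, 5/3)
     R0 -= -3/2·R1  ⇒  (1, 0, -1/3, 1)
     R2 -= 2·R1  ⇒  (0, 0, -32/9, -22/3)
[3] R2 /= -32/9  ⇒  (0, 0, 1, 33/16)
     R0 -= -1/3·R2  ⇒  (1, 0, 0, 27/16)
     R1 -= -2/9·R2  ⇒  (0, 1, 0, 17/8)

rank = 3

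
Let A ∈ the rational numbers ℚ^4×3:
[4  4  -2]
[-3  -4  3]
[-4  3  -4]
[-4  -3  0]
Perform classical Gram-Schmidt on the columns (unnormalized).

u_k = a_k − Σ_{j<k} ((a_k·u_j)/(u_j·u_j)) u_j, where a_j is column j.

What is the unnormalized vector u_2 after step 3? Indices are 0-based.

Step 1: u_0 = a_0 = (4, -3, -4, -4).
Step 2: u_1 = a_1 − (28/57)·u_0 = (116/57, -48/19, 283/57, -59/57).
Step 3: u_2 = a_2 − (-1/57)·u_0 − (-898/1033)·u_1 = (-166/1033, 776/1033, 254/1033, -1002/1033).

u_2 = (-166/1033, 776/1033, 254/1033, -1002/1033)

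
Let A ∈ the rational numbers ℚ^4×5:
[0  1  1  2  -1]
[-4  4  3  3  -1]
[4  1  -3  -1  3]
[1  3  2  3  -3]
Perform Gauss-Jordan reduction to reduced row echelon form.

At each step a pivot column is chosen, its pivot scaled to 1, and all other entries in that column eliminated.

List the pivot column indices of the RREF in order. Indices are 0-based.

step 1: exchange rows 0,1
step 1: normalize row 0 (÷-4) = (1, -1, -3/4, -3/4, 1/4)
  row 2: subtract 4×row0 = (0, 5, 0, 2, 2)
  row 3: subtract 1×row0 = (0, 4, 11/4, 15/4, -13/4)
step 2: normalize row 1 (÷1) = (0, 1, 1, 2, -1)
  row 0: subtract -1×row1 = (1, 0, 1/4, 5/4, -3/4)
  row 2: subtract 5×row1 = (0, 0, -5, -8, 7)
  row 3: subtract 4×row1 = (0, 0, -5/4, -17/4, 3/4)
step 3: normalize row 2 (÷-5) = (0, 0, 1, 8/5, -7/5)
  row 0: subtract 1/4×row2 = (1, 0, 0, 17/20, -2/5)
  row 1: subtract 1×row2 = (0, 1, 0, 2/5, 2/5)
  row 3: subtract -5/4×row2 = (0, 0, 0, -9/4, -1)
step 4: normalize row 3 (÷-9/4) = (0, 0, 0, 1, 4/9)
  row 0: subtract 17/20×row3 = (1, 0, 0, 0, -7/9)
  row 1: subtract 2/5×row3 = (0, 1, 0, 0, 2/9)
  row 2: subtract 8/5×row3 = (0, 0, 1, 0, -19/9)

pivot columns: 0, 1, 2, 3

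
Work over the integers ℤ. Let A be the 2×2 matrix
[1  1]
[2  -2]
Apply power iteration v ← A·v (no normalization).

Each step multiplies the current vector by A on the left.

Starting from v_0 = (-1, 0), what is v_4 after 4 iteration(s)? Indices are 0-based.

v_0 = (-1, 0).
v_1 = A·v_0 = (-1, -2).
v_2 = A·v_1 = (-3, 2).
v_3 = A·v_2 = (-1, -10).
v_4 = A·v_3 = (-11, 18).

v_4 = (-11, 18)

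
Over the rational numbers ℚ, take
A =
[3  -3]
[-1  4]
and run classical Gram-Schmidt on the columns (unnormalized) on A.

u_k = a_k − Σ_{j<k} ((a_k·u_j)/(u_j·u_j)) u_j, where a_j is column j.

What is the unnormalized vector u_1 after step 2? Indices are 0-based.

Step 1: u_0 = a_0 = (3, -1).
Step 2: u_1 = a_1 − (-13/10)·u_0 = (9/10, 27/10).

u_1 = (9/10, 27/10)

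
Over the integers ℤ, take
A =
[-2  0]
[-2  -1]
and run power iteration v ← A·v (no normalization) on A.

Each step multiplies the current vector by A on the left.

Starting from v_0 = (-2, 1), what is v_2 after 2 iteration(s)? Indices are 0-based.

v_0 = (-2, 1).
v_1 = A·v_0 = (4, 3).
v_2 = A·v_1 = (-8, -11).

v_2 = (-8, -11)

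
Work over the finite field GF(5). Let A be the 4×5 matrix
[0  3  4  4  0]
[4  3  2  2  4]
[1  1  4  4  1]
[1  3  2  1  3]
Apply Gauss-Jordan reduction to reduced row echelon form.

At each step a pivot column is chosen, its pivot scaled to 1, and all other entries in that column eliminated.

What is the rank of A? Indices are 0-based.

rank = 4

[1] R0 <-> R1
[1] R0 /= 4  ⇒  (1, 2, 3, 3, 1)
     R2 -= 1·R0  ⇒  (0, 4, 1, 1, 0)
     R3 -= 1·R0  ⇒  (0, 1, 4, 3, 2)
[2] R1 /= 3  ⇒  (0, 1, 3, 3, 0)
     R0 -= 2·R1  ⇒  (1, 0, 2, 2, 1)
     R2 -= 4·R1  ⇒  (0, 0, 4, 4, 0)
     R3 -= 1·R1  ⇒  (0, 0, 1, 0, 2)
[3] R2 /= 4  ⇒  (0, 0, 1, 1, 0)
     R0 -= 2·R2  ⇒  (1, 0, 0, 0, 1)
     R1 -= 3·R2  ⇒  (0, 1, 0, 0, 0)
     R3 -= 1·R2  ⇒  (0, 0, 0, 4, 2)
[4] R3 /= 4  ⇒  (0, 0, 0, 1, 3)
     R2 -= 1·R3  ⇒  (0, 0, 1, 0, 2)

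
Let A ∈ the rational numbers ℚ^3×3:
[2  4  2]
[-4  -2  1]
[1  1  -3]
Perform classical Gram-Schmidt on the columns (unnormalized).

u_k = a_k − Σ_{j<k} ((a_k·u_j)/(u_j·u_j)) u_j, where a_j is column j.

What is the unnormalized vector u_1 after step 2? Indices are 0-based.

u_1 = (50/21, 26/21, 4/21)

Step 1: u_0 = a_0 = (2, -4, 1).
Step 2: u_1 = a_1 − (17/21)·u_0 = (50/21, 26/21, 4/21).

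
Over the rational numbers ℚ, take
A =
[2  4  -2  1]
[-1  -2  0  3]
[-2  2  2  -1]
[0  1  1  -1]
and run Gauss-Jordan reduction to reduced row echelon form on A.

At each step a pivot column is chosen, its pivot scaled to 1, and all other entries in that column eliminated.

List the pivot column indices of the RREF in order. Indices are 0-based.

pivot columns: 0, 1, 2, 3

[1] R0 /= 2  ⇒  (1, 2, -1, 1/2)
     R1 -= -1·R0  ⇒  (0, 0, -1, 7/2)
     R2 -= -2·R0  ⇒  (0, 6, 0, 0)
[2] R1 <-> R2
[2] R1 /= 6  ⇒  (0, 1, 0, 0)
     R0 -= 2·R1  ⇒  (1, 0, -1, 1/2)
     R3 -= 1·R1  ⇒  (0, 0, 1, -1)
[3] R2 /= -1  ⇒  (0, 0, 1, -7/2)
     R0 -= -1·R2  ⇒  (1, 0, 0, -3)
     R3 -= 1·R2  ⇒  (0, 0, 0, 5/2)
[4] R3 /= 5/2  ⇒  (0, 0, 0, 1)
     R0 -= -3·R3  ⇒  (1, 0, 0, 0)
     R2 -= -7/2·R3  ⇒  (0, 0, 1, 0)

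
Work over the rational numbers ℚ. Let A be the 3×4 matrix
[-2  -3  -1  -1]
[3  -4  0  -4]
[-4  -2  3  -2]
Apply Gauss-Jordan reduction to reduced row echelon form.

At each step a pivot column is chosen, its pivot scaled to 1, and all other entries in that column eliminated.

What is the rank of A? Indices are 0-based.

step 1: normalize row 0 (÷-2) = (1, 3/2, 1/2, 1/2)
  row 1: subtract 3×row0 = (0, -17/2, -3/2, -11/2)
  row 2: subtract -4×row0 = (0, 4, 5, 0)
step 2: normalize row 1 (÷-17/2) = (0, 1, 3/17, 11/17)
  row 0: subtract 3/2×row1 = (1, 0, 4/17, -8/17)
  row 2: subtract 4×row1 = (0, 0, 73/17, -44/17)
step 3: normalize row 2 (÷73/17) = (0, 0, 1, -44/73)
  row 0: subtract 4/17×row2 = (1, 0, 0, -24/73)
  row 1: subtract 3/17×row2 = (0, 1, 0, 55/73)

rank = 3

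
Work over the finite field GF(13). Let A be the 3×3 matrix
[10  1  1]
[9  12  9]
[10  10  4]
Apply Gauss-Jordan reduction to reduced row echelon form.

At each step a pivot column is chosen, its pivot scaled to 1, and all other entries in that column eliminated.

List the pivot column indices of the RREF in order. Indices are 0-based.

pivot columns: 0, 1, 2

pivot(0,0)=10: scale R0 → (1, 4, 4)
  clear (1,0): R1 −= (9)R0 → (0, 2, 12)
  clear (2,0): R2 −= (10)R0 → (0, 9, 3)
pivot(1,1)=2: scale R1 → (0, 1, 6)
  clear (0,1): R0 −= (4)R1 → (1, 0, 6)
  clear (2,1): R2 −= (9)R1 → (0, 0, 1)
pivot(2,2)=1: scale R2 → (0, 0, 1)
  clear (0,2): R0 −= (6)R2 → (1, 0, 0)
  clear (1,2): R1 −= (6)R2 → (0, 1, 0)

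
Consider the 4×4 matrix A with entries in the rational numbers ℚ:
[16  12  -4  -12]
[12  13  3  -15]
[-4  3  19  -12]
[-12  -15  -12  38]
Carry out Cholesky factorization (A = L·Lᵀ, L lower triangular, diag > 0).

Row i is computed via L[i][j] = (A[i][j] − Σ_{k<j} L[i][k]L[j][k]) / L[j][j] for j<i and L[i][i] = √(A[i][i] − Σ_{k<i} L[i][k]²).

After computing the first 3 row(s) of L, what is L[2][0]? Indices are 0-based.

Step 1: L[0][0] = √(16) = 4.
  L[1][0] = (12) / L[0][0] = 3.
Step 2: L[1][1] = √(4) = 2.
  L[2][0] = (-4) / L[0][0] = -1.
  L[2][1] = (6) / L[1][1] = 3.
Step 3: L[2][2] = √(9) = 3.

L[2][0] = -1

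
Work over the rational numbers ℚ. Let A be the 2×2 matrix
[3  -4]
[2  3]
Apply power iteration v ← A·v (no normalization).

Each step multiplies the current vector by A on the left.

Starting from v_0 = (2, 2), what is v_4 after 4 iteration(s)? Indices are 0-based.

v_4 = (-670, -526)

v_0 = (2, 2).
v_1 = A·v_0 = (-2, 10).
v_2 = A·v_1 = (-46, 26).
v_3 = A·v_2 = (-242, -14).
v_4 = A·v_3 = (-670, -526).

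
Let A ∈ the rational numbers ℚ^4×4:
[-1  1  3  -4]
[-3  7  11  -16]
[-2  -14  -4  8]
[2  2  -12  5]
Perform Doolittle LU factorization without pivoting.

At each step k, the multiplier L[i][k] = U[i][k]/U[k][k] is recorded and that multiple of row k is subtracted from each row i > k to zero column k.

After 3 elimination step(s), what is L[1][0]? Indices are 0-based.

L[1][0] = 3

k=0: U[0][0]=-1
  eliminate (1,0): mult=3, new row 1: (0, 4, 2, -4); set L[1][0]=3
  eliminate (2,0): mult=2, new row 2: (0, -16, -10, 16); set L[2][0]=2
  eliminate (3,0): mult=-2, new row 3: (0, 4, -6, -3); set L[3][0]=-2
k=1: U[1][1]=4
  eliminate (2,1): mult=-4, new row 2: (0, 0, -2, 0); set L[2][1]=-4
  eliminate (3,1): mult=1, new row 3: (0, 0, -8, 1); set L[3][1]=1
k=2: U[2][2]=-2
  eliminate (3,2): mult=4, new row 3: (0, 0, 0, 1); set L[3][2]=4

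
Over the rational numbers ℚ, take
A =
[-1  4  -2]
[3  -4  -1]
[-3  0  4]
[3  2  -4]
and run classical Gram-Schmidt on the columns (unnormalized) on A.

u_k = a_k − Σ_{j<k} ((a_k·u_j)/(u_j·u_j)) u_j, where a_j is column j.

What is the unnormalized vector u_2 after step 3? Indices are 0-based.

u_2 = (-123/227, -48/227, 143/227, 150/227)

Step 1: u_0 = a_0 = (-1, 3, -3, 3).
Step 2: u_1 = a_1 − (-5/14)·u_0 = (51/14, -41/14, -15/14, 43/14).
Step 3: u_2 = a_2 − (-25/28)·u_0 − (-293/454)·u_1 = (-123/227, -48/227, 143/227, 150/227).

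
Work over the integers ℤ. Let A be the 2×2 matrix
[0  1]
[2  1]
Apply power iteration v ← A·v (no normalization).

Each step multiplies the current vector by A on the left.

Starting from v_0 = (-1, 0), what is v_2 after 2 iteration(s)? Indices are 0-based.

v_0 = (-1, 0).
v_1 = A·v_0 = (0, -2).
v_2 = A·v_1 = (-2, -2).

v_2 = (-2, -2)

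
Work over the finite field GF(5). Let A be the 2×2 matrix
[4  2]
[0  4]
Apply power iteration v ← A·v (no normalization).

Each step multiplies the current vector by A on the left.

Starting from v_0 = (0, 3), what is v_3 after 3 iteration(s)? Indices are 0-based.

v_0 = (0, 3).
v_1 = A·v_0 = (1, 2).
v_2 = A·v_1 = (3, 3).
v_3 = A·v_2 = (3, 2).

v_3 = (3, 2)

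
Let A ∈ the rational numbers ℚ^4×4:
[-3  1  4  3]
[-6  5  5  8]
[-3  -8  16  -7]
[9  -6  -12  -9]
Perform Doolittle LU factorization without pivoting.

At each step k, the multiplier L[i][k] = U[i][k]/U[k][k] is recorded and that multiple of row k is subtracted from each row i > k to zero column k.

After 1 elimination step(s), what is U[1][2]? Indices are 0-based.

U[1][2] = -3

[col 0] pivot -3
  R1 -= 2*R0 → (0, 3, -3, 2)  (L[1][0] := 2)
  R2 -= 1*R0 → (0, -9, 12, -10)  (L[2][0] := 1)
  R3 -= -3*R0 → (0, -3, 0, 0)  (L[3][0] := -3)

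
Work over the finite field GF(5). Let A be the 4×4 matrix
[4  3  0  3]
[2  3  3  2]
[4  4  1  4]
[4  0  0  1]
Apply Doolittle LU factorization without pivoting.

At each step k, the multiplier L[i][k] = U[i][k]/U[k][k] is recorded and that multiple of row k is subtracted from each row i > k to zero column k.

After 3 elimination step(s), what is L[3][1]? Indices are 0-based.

Step 1: pivot at (0,0) is 4.
  row1 ← row1 − (3)·row0  ⇒  L[1][0]=3, U row1=(0, 4, 3, 3)
  row2 ← row2 − (1)·row0  ⇒  L[2][0]=1, U row2=(0, 1, 1, 1)
  row3 ← row3 − (1)·row0  ⇒  L[3][0]=1, U row3=(0, 2, 0, 3)
Step 2: pivot at (1,1) is 4.
  row2 ← row2 − (4)·row1  ⇒  L[2][1]=4, U row2=(0, 0, 4, 4)
  row3 ← row3 − (3)·row1  ⇒  L[3][1]=3, U row3=(0, 0, 1, 4)
Step 3: pivot at (2,2) is 4.
  row3 ← row3 − (4)·row2  ⇒  L[3][2]=4, U row3=(0, 0, 0, 3)

L[3][1] = 3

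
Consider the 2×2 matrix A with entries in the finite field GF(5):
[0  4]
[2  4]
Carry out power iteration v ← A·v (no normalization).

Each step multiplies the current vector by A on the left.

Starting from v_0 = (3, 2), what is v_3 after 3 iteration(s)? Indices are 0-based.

v_3 = (3, 0)

v_0 = (3, 2).
v_1 = A·v_0 = (3, 4).
v_2 = A·v_1 = (1, 2).
v_3 = A·v_2 = (3, 0).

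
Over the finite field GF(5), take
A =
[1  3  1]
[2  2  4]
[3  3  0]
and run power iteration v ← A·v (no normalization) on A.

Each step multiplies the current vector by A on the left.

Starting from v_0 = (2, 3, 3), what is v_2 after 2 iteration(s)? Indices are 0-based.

v_0 = (2, 3, 3).
v_1 = A·v_0 = (4, 2, 0).
v_2 = A·v_1 = (0, 2, 3).

v_2 = (0, 2, 3)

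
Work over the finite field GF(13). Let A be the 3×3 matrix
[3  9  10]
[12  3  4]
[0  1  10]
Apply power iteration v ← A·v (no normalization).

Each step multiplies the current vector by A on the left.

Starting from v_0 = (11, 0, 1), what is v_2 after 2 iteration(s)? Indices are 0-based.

v_0 = (11, 0, 1).
v_1 = A·v_0 = (4, 6, 10).
v_2 = A·v_1 = (10, 2, 2).

v_2 = (10, 2, 2)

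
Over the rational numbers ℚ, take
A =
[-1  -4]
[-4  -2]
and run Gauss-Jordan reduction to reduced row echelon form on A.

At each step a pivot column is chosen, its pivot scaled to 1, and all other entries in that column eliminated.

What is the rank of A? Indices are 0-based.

rank = 2

pivot(0,0)=-1: scale R0 → (1, 4)
  clear (1,0): R1 −= (-4)R0 → (0, 14)
pivot(1,1)=14: scale R1 → (0, 1)
  clear (0,1): R0 −= (4)R1 → (1, 0)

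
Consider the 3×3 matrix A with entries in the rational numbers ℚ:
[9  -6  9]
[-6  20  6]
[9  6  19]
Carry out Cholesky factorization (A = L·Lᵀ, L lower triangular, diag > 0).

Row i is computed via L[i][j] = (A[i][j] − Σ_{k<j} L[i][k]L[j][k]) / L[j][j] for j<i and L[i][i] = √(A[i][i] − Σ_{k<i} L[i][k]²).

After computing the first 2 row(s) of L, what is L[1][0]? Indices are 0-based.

Step 1: L[0][0] = √(9) = 3.
  L[1][0] = (-6) / L[0][0] = -2.
Step 2: L[1][1] = √(16) = 4.

L[1][0] = -2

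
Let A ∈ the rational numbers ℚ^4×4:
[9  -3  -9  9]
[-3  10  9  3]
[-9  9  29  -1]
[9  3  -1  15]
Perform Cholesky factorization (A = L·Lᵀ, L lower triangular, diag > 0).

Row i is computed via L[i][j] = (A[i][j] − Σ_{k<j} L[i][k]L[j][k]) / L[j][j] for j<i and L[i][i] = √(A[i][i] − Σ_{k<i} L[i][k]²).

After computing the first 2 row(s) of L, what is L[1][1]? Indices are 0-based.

L[1][1] = 3

Step 1: L[0][0] = √(9) = 3.
  L[1][0] = (-3) / L[0][0] = -1.
Step 2: L[1][1] = √(9) = 3.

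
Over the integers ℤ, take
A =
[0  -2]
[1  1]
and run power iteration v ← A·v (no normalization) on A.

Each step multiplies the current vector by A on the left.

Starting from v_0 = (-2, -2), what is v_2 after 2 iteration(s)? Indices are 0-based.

v_0 = (-2, -2).
v_1 = A·v_0 = (4, -4).
v_2 = A·v_1 = (8, 0).

v_2 = (8, 0)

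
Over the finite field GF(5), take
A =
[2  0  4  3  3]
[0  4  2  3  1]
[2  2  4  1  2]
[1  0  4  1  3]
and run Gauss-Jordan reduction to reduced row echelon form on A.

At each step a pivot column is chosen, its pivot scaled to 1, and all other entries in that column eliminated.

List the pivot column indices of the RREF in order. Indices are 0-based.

pivot(0,0)=2: scale R0 → (1, 0, 2, 4, 4)
  clear (2,0): R2 −= (2)R0 → (0, 2, 0, 3, 4)
  clear (3,0): R3 −= (1)R0 → (0, 0, 2, 2, 4)
pivot(1,1)=4: scale R1 → (0, 1, 3, 2, 4)
  clear (2,1): R2 −= (2)R1 → (0, 0, 4, 4, 1)
pivot(2,2)=4: scale R2 → (0, 0, 1, 1, 4)
  clear (0,2): R0 −= (2)R2 → (1, 0, 0, 2, 1)
  clear (1,2): R1 −= (3)R2 → (0, 1, 0, 4, 2)
  clear (3,2): R3 −= (2)R2 → (0, 0, 0, 0, 1)
col 3: no nonzero at/below row 3; advance.
pivot(3,4)=1: scale R3 → (0, 0, 0, 0, 1)
  clear (0,4): R0 −= (1)R3 → (1, 0, 0, 2, 0)
  clear (1,4): R1 −= (2)R3 → (0, 1, 0, 4, 0)
  clear (2,4): R2 −= (4)R3 → (0, 0, 1, 1, 0)

pivot columns: 0, 1, 2, 4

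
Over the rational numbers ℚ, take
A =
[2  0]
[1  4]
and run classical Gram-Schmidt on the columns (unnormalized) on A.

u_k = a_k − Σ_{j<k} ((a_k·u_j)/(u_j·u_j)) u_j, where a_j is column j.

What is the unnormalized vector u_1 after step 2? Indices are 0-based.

u_1 = (-8/5, 16/5)

Step 1: u_0 = a_0 = (2, 1).
Step 2: u_1 = a_1 − (4/5)·u_0 = (-8/5, 16/5).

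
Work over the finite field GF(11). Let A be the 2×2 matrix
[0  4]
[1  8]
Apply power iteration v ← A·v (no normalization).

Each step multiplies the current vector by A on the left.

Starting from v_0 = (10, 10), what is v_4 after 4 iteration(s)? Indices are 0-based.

v_0 = (10, 10).
v_1 = A·v_0 = (7, 2).
v_2 = A·v_1 = (8, 1).
v_3 = A·v_2 = (4, 5).
v_4 = A·v_3 = (9, 0).

v_4 = (9, 0)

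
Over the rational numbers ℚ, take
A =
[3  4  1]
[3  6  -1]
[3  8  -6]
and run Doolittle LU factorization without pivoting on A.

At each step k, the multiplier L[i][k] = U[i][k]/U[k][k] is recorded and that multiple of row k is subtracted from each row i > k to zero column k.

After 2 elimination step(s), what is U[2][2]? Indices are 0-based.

k=0: U[0][0]=3
  eliminate (1,0): mult=1, new row 1: (0, 2, -2); set L[1][0]=1
  eliminate (2,0): mult=1, new row 2: (0, 4, -7); set L[2][0]=1
k=1: U[1][1]=2
  eliminate (2,1): mult=2, new row 2: (0, 0, -3); set L[2][1]=2

U[2][2] = -3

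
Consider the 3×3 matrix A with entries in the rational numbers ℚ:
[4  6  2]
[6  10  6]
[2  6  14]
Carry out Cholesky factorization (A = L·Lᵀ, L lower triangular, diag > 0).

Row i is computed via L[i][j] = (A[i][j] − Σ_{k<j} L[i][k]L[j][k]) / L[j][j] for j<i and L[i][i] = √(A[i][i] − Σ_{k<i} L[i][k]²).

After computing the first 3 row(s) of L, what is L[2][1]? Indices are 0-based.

L[2][1] = 3

Step 1: L[0][0] = √(4) = 2.
  L[1][0] = (6) / L[0][0] = 3.
Step 2: L[1][1] = √(1) = 1.
  L[2][0] = (2) / L[0][0] = 1.
  L[2][1] = (3) / L[1][1] = 3.
Step 3: L[2][2] = √(4) = 2.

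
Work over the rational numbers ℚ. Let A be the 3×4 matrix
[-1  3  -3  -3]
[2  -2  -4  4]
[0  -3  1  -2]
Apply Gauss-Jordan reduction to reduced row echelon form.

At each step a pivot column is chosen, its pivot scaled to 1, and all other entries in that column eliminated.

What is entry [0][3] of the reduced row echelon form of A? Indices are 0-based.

M[0][3] = 51/13

pivot(0,0)=-1: scale R0 → (1, -3, 3, 3)
  clear (1,0): R1 −= (2)R0 → (0, 4, -10, -2)
pivot(1,1)=4: scale R1 → (0, 1, -5/2, -1/2)
  clear (0,1): R0 −= (-3)R1 → (1, 0, -9/2, 3/2)
  clear (2,1): R2 −= (-3)R1 → (0, 0, -13/2, -7/2)
pivot(2,2)=-13/2: scale R2 → (0, 0, 1, 7/13)
  clear (0,2): R0 −= (-9/2)R2 → (1, 0, 0, 51/13)
  clear (1,2): R1 −= (-5/2)R2 → (0, 1, 0, 11/13)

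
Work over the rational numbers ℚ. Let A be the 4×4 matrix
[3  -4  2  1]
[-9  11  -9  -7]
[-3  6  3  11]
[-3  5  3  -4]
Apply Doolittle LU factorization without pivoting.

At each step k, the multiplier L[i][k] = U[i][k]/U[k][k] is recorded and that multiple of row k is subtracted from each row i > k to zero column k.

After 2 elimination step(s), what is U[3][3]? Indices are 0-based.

U[3][3] = -7

[col 0] pivot 3
  R1 -= -3*R0 → (0, -1, -3, -4)  (L[1][0] := -3)
  R2 -= -1*R0 → (0, 2, 5, 12)  (L[2][0] := -1)
  R3 -= -1*R0 → (0, 1, 5, -3)  (L[3][0] := -1)
[col 1] pivot -1
  R2 -= -2*R1 → (0, 0, -1, 4)  (L[2][1] := -2)
  R3 -= -1*R1 → (0, 0, 2, -7)  (L[3][1] := -1)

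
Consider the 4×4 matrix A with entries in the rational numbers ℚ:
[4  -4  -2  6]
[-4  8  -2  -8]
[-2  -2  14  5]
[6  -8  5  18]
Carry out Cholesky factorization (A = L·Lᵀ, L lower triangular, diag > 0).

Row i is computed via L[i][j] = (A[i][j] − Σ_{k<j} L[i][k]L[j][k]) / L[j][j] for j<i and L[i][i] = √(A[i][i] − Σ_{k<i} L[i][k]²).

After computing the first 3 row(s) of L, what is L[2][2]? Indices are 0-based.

L[2][2] = 3

Step 1: L[0][0] = √(4) = 2.
  L[1][0] = (-4) / L[0][0] = -2.
Step 2: L[1][1] = √(4) = 2.
  L[2][0] = (-2) / L[0][0] = -1.
  L[2][1] = (-4) / L[1][1] = -2.
Step 3: L[2][2] = √(9) = 3.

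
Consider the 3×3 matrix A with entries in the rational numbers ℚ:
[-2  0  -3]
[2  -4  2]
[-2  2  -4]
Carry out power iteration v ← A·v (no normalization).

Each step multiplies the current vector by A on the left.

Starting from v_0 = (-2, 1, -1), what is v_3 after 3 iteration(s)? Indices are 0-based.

v_3 = (310, -532, 532)

v_0 = (-2, 1, -1).
v_1 = A·v_0 = (7, -10, 10).
v_2 = A·v_1 = (-44, 74, -74).
v_3 = A·v_2 = (310, -532, 532).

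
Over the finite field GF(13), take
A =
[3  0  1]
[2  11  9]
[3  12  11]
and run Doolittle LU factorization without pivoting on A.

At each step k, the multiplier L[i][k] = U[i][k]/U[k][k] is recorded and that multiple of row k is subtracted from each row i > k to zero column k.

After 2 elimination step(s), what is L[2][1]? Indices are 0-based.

L[2][1] = 7

[col 0] pivot 3
  R1 -= 5*R0 → (0, 11, 4)  (L[1][0] := 5)
  R2 -= 1*R0 → (0, 12, 10)  (L[2][0] := 1)
[col 1] pivot 11
  R2 -= 7*R1 → (0, 0, 8)  (L[2][1] := 7)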